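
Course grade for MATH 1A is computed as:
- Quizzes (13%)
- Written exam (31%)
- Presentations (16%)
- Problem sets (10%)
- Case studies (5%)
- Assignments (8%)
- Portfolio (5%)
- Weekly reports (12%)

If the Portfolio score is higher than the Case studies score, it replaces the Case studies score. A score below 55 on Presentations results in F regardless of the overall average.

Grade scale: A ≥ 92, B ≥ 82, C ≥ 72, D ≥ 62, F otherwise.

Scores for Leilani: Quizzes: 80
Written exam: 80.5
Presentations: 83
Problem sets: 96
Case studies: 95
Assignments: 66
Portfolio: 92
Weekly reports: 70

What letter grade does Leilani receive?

Portfolio (92) ≤ Case studies (95), so Case studies stays at 95.
Presentations score 83 ≥ 55: minimum met.
Weighted total:
  Quizzes 80 × 0.13 = 10.4
  Written exam 80.5 × 0.31 = 24.955
  Presentations 83 × 0.16 = 13.28
  Problem sets 96 × 0.1 = 9.6
  Case studies 95 × 0.05 = 4.75
  Assignments 66 × 0.08 = 5.28
  Portfolio 92 × 0.05 = 4.6
  Weekly reports 70 × 0.12 = 8.4
Sum = 81.265
81.265 is ≥ 72 and < 82 → C

C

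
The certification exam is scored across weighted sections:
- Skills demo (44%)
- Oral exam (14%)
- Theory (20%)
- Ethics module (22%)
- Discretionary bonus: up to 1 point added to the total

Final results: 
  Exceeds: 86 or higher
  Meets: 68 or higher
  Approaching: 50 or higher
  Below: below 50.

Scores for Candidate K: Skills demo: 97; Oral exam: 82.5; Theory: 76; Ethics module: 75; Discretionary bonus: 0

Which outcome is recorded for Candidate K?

Weighted total:
  Skills demo 97 × 0.44 = 42.68
  Oral exam 82.5 × 0.14 = 11.55
  Theory 76 × 0.2 = 15.2
  Ethics module 75 × 0.22 = 16.5
Sum = 85.93
Discretionary bonus: 85.93 + 0 = 85.93
85.93 is ≥ 68 and < 86 → Meets

Meets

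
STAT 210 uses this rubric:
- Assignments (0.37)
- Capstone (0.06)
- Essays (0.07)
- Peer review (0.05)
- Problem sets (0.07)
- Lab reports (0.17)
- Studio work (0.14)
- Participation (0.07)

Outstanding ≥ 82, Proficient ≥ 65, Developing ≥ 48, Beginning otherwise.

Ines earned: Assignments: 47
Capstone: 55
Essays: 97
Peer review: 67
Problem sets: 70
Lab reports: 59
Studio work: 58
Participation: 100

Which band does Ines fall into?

Weighted total:
  Assignments 47 × 0.37 = 17.39
  Capstone 55 × 0.06 = 3.3
  Essays 97 × 0.07 = 6.79
  Peer review 67 × 0.05 = 3.35
  Problem sets 70 × 0.07 = 4.9
  Lab reports 59 × 0.17 = 10.03
  Studio work 58 × 0.14 = 8.12
  Participation 100 × 0.07 = 7
Sum = 60.88
60.88 is ≥ 48 and < 65 → Developing

Developing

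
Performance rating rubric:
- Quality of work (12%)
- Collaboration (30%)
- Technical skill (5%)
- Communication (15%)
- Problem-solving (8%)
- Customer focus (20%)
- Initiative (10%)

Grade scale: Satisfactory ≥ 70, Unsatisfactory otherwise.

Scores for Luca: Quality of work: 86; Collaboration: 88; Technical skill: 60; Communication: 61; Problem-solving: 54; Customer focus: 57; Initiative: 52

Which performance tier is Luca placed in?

Unsatisfactory

Weighted total:
  Quality of work 86 × 0.12 = 10.32
  Collaboration 88 × 0.3 = 26.4
  Technical skill 60 × 0.05 = 3
  Communication 61 × 0.15 = 9.15
  Problem-solving 54 × 0.08 = 4.32
  Customer focus 57 × 0.2 = 11.4
  Initiative 52 × 0.1 = 5.2
Sum = 69.79
69.79 < 70 → Unsatisfactory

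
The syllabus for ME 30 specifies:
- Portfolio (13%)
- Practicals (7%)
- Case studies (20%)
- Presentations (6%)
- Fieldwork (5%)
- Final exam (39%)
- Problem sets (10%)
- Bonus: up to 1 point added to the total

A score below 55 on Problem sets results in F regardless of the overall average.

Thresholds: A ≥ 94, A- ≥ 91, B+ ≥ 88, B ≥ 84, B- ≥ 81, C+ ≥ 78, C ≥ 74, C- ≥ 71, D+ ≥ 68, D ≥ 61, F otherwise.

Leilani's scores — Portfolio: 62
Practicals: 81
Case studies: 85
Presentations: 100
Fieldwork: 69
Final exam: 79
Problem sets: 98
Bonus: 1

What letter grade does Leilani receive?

B-

Problem sets score 98 ≥ 55: minimum met.
Weighted total:
  Portfolio 62 × 0.13 = 8.06
  Practicals 81 × 0.07 = 5.67
  Case studies 85 × 0.2 = 17
  Presentations 100 × 0.06 = 6
  Fieldwork 69 × 0.05 = 3.45
  Final exam 79 × 0.39 = 30.81
  Problem sets 98 × 0.1 = 9.8
Sum = 80.79
Bonus: 80.79 + 1 = 81.79
81.79 is ≥ 81 and < 84 → B-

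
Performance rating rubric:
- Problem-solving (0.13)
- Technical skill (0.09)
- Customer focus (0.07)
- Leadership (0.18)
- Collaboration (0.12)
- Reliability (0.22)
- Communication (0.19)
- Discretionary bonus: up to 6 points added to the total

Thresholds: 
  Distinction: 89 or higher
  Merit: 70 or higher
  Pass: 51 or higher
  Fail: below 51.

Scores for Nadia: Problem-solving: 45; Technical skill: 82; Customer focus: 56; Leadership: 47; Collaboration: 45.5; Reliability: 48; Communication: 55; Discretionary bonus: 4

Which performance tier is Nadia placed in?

Pass

Weighted total:
  Problem-solving 45 × 0.13 = 5.85
  Technical skill 82 × 0.09 = 7.38
  Customer focus 56 × 0.07 = 3.92
  Leadership 47 × 0.18 = 8.46
  Collaboration 45.5 × 0.12 = 5.46
  Reliability 48 × 0.22 = 10.56
  Communication 55 × 0.19 = 10.45
Sum = 52.08
Discretionary bonus: 52.08 + 4 = 56.08
56.08 is ≥ 51 and < 70 → Pass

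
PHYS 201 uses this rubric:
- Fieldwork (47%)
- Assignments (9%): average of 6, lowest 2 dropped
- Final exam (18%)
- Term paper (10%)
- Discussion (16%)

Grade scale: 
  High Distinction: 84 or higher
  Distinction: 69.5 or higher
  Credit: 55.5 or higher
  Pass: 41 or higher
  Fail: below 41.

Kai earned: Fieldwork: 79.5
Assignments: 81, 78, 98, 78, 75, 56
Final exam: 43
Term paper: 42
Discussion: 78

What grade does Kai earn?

Credit

Assignments: drop 56, 75 → average of remaining 4 = 335/4 = 83.75
Weighted total:
  Fieldwork 79.5 × 0.47 = 37.365
  Assignments 83.75 × 0.09 = 7.5375
  Final exam 43 × 0.18 = 7.74
  Term paper 42 × 0.1 = 4.2
  Discussion 78 × 0.16 = 12.48
Sum = 69.3225
69.3225 is ≥ 55.5 and < 69.5 → Credit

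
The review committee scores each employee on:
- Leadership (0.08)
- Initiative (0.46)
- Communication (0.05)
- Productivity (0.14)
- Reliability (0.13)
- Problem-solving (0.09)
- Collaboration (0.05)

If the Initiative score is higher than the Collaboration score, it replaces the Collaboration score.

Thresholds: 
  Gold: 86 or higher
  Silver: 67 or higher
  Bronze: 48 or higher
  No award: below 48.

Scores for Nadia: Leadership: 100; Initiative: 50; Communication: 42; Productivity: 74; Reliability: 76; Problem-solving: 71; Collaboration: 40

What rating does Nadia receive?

Bronze

Initiative (50) > Collaboration (40), so Collaboration counts as 50.
Weighted total:
  Leadership 100 × 0.08 = 8
  Initiative 50 × 0.46 = 23
  Communication 42 × 0.05 = 2.1
  Productivity 74 × 0.14 = 10.36
  Reliability 76 × 0.13 = 9.88
  Problem-solving 71 × 0.09 = 6.39
  Collaboration 50 × 0.05 = 2.5
Sum = 62.23
62.23 is ≥ 48 and < 67 → Bronze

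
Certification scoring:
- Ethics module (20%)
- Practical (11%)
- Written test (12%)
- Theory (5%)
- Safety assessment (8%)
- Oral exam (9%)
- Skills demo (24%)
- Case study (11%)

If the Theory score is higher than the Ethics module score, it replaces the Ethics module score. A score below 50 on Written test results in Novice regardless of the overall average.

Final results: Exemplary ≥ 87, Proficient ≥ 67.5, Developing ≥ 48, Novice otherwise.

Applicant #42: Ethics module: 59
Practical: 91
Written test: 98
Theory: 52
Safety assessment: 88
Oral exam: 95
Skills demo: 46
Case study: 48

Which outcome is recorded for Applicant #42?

Theory (52) ≤ Ethics module (59), so Ethics module stays at 59.
Written test score 98 ≥ 50: minimum met.
Weighted total:
  Ethics module 59 × 0.2 = 11.8
  Practical 91 × 0.11 = 10.01
  Written test 98 × 0.12 = 11.76
  Theory 52 × 0.05 = 2.6
  Safety assessment 88 × 0.08 = 7.04
  Oral exam 95 × 0.09 = 8.55
  Skills demo 46 × 0.24 = 11.04
  Case study 48 × 0.11 = 5.28
Sum = 68.08
68.08 is ≥ 67.5 and < 87 → Proficient

Proficient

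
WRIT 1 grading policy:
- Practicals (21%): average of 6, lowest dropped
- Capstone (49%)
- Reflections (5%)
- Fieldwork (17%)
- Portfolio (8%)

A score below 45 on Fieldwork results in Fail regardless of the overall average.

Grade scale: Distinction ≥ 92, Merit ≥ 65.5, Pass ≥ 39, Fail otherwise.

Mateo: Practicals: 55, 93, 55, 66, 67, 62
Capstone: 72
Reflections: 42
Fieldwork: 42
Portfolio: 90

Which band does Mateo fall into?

Practicals: drop 55 → average of remaining 5 = 343/5 = 68.6
Fieldwork score 42 < 45: minimum not met.
Weighted total:
  Practicals 68.6 × 0.21 = 14.406
  Capstone 72 × 0.49 = 35.28
  Reflections 42 × 0.05 = 2.1
  Fieldwork 42 × 0.17 = 7.14
  Portfolio 90 × 0.08 = 7.2
Sum = 66.126
Because the Fieldwork minimum was not met, the result is Fail.

Fail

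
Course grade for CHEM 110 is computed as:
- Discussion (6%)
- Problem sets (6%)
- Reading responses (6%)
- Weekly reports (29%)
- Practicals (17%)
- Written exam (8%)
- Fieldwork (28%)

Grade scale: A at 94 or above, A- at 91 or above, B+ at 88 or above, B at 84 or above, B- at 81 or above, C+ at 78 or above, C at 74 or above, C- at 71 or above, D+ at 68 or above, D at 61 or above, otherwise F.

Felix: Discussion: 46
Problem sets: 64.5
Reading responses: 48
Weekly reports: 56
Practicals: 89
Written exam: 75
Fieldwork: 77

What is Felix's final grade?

Weighted total:
  Discussion 46 × 0.06 = 2.76
  Problem sets 64.5 × 0.06 = 3.87
  Reading responses 48 × 0.06 = 2.88
  Weekly reports 56 × 0.29 = 16.24
  Practicals 89 × 0.17 = 15.13
  Written exam 75 × 0.08 = 6
  Fieldwork 77 × 0.28 = 21.56
Sum = 68.44
68.44 is ≥ 68 and < 71 → D+

D+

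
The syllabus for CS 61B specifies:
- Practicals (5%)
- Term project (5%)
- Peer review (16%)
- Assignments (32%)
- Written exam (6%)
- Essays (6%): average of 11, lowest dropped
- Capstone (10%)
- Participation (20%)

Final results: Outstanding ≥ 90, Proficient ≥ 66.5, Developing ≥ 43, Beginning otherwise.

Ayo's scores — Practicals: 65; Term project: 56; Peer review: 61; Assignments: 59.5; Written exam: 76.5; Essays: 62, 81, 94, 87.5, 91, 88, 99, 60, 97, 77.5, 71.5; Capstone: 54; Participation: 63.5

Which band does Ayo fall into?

Essays: drop 60 → average of remaining 10 = 848.5/10 = 84.85
Weighted total:
  Practicals 65 × 0.05 = 3.25
  Term project 56 × 0.05 = 2.8
  Peer review 61 × 0.16 = 9.76
  Assignments 59.5 × 0.32 = 19.04
  Written exam 76.5 × 0.06 = 4.59
  Essays 84.85 × 0.06 = 5.091
  Capstone 54 × 0.1 = 5.4
  Participation 63.5 × 0.2 = 12.7
Sum = 62.631
62.631 is ≥ 43 and < 66.5 → Developing

Developing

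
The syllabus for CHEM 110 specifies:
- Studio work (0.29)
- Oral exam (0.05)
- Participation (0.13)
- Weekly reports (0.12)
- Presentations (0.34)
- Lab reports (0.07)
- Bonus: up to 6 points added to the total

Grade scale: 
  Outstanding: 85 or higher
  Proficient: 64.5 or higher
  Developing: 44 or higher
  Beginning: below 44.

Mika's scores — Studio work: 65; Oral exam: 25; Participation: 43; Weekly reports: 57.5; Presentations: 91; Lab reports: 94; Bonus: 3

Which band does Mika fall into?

Weighted total:
  Studio work 65 × 0.29 = 18.85
  Oral exam 25 × 0.05 = 1.25
  Participation 43 × 0.13 = 5.59
  Weekly reports 57.5 × 0.12 = 6.9
  Presentations 91 × 0.34 = 30.94
  Lab reports 94 × 0.07 = 6.58
Sum = 70.11
Bonus: 70.11 + 3 = 73.11
73.11 is ≥ 64.5 and < 85 → Proficient

Proficient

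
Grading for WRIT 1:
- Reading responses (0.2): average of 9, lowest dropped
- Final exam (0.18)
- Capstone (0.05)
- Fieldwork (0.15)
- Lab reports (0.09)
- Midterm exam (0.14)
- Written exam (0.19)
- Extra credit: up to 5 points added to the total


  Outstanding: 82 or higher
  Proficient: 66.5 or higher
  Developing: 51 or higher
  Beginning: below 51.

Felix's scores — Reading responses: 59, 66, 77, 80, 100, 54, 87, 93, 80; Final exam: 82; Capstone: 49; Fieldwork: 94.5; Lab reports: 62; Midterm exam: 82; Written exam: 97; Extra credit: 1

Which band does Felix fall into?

Reading responses: drop 54 → average of remaining 8 = 642/8 = 80.25
Weighted total:
  Reading responses 80.25 × 0.2 = 16.05
  Final exam 82 × 0.18 = 14.76
  Capstone 49 × 0.05 = 2.45
  Fieldwork 94.5 × 0.15 = 14.175
  Lab reports 62 × 0.09 = 5.58
  Midterm exam 82 × 0.14 = 11.48
  Written exam 97 × 0.19 = 18.43
Sum = 82.925
Extra credit: 82.925 + 1 = 83.925
83.925 ≥ 82 → Outstanding

Outstanding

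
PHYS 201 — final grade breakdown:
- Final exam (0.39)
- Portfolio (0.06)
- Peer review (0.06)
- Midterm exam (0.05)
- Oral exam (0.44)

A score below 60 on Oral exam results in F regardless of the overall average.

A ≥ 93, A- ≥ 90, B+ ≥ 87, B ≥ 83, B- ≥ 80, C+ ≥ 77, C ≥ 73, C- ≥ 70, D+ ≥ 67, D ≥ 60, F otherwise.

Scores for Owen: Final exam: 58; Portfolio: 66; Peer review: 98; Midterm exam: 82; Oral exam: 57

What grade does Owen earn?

F

Oral exam score 57 < 60: minimum not met.
Weighted total:
  Final exam 58 × 0.39 = 22.62
  Portfolio 66 × 0.06 = 3.96
  Peer review 98 × 0.06 = 5.88
  Midterm exam 82 × 0.05 = 4.1
  Oral exam 57 × 0.44 = 25.08
Sum = 61.64
Because the Oral exam minimum was not met, the result is F.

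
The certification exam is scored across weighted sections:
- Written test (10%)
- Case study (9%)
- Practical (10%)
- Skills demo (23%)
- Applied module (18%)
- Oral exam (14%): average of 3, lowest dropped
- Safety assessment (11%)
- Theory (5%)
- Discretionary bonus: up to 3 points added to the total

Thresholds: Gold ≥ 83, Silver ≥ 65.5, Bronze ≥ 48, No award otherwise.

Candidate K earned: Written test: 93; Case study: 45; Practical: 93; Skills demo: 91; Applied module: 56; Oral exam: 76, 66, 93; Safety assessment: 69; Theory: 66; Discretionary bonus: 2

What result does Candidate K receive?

Oral exam: drop 66 → average of remaining 2 = 169/2 = 84.5
Weighted total:
  Written test 93 × 0.1 = 9.3
  Case study 45 × 0.09 = 4.05
  Practical 93 × 0.1 = 9.3
  Skills demo 91 × 0.23 = 20.93
  Applied module 56 × 0.18 = 10.08
  Oral exam 84.5 × 0.14 = 11.83
  Safety assessment 69 × 0.11 = 7.59
  Theory 66 × 0.05 = 3.3
Sum = 76.38
Discretionary bonus: 76.38 + 2 = 78.38
78.38 is ≥ 65.5 and < 83 → Silver

Silver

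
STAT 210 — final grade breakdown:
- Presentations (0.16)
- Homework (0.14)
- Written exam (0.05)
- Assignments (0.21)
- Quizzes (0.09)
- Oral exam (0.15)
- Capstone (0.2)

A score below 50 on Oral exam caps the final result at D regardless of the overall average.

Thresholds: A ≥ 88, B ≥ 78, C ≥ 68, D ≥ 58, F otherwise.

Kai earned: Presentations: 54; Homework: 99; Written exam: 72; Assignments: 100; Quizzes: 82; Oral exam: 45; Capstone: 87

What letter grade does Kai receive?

D

Oral exam score 45 < 50: minimum not met.
Weighted total:
  Presentations 54 × 0.16 = 8.64
  Homework 99 × 0.14 = 13.86
  Written exam 72 × 0.05 = 3.6
  Assignments 100 × 0.21 = 21
  Quizzes 82 × 0.09 = 7.38
  Oral exam 45 × 0.15 = 6.75
  Capstone 87 × 0.2 = 17.4
Sum = 78.63
78.63 would be B; cap at D applies → D.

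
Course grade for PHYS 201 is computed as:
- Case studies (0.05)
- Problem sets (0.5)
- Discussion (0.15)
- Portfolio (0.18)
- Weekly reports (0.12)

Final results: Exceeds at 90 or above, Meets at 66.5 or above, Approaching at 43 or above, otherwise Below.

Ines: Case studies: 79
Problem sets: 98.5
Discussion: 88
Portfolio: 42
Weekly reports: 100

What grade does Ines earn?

Meets

Weighted total:
  Case studies 79 × 0.05 = 3.95
  Problem sets 98.5 × 0.5 = 49.25
  Discussion 88 × 0.15 = 13.2
  Portfolio 42 × 0.18 = 7.56
  Weekly reports 100 × 0.12 = 12
Sum = 85.96
85.96 is ≥ 66.5 and < 90 → Meets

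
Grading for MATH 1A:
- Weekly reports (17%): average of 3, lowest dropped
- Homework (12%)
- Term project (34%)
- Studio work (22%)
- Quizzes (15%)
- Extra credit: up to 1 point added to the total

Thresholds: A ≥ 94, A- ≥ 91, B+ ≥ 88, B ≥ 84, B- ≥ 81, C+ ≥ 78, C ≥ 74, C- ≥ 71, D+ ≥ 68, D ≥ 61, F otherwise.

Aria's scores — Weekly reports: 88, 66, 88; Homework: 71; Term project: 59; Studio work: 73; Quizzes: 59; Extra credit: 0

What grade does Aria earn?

Weekly reports: drop 66 → average of remaining 2 = 176/2 = 88
Weighted total:
  Weekly reports 88 × 0.17 = 14.96
  Homework 71 × 0.12 = 8.52
  Term project 59 × 0.34 = 20.06
  Studio work 73 × 0.22 = 16.06
  Quizzes 59 × 0.15 = 8.85
Sum = 68.45
Extra credit: 68.45 + 0 = 68.45
68.45 is ≥ 68 and < 71 → D+

D+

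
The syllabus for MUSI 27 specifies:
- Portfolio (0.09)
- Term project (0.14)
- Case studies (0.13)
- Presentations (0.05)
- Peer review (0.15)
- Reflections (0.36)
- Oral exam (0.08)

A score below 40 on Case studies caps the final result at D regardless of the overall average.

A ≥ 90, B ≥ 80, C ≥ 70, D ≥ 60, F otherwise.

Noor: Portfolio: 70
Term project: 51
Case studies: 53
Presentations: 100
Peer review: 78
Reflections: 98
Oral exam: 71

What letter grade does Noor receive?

Case studies score 53 ≥ 40: minimum met.
Weighted total:
  Portfolio 70 × 0.09 = 6.3
  Term project 51 × 0.14 = 7.14
  Case studies 53 × 0.13 = 6.89
  Presentations 100 × 0.05 = 5
  Peer review 78 × 0.15 = 11.7
  Reflections 98 × 0.36 = 35.28
  Oral exam 71 × 0.08 = 5.68
Sum = 77.99
77.99 is ≥ 70 and < 80 → C

C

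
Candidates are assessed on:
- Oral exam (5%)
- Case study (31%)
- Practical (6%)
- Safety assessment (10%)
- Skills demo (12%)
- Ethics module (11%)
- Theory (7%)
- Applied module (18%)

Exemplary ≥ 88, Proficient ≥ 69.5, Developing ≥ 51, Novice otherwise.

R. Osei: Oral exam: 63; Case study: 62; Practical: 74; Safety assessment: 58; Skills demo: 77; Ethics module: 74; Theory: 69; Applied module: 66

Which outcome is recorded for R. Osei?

Developing

Weighted total:
  Oral exam 63 × 0.05 = 3.15
  Case study 62 × 0.31 = 19.22
  Practical 74 × 0.06 = 4.44
  Safety assessment 58 × 0.1 = 5.8
  Skills demo 77 × 0.12 = 9.24
  Ethics module 74 × 0.11 = 8.14
  Theory 69 × 0.07 = 4.83
  Applied module 66 × 0.18 = 11.88
Sum = 66.7
66.7 is ≥ 51 and < 69.5 → Developing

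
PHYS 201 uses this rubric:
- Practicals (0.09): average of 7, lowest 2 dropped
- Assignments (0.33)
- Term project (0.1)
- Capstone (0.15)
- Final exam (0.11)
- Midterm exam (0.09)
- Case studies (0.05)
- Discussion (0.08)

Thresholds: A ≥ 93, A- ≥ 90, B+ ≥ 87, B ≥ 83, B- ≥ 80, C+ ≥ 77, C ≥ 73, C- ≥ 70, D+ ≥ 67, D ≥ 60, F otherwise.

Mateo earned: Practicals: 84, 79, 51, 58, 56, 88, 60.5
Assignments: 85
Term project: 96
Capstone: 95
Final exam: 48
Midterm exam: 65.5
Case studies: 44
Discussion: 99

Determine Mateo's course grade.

C+

Practicals: drop 51, 56 → average of remaining 5 = 369.5/5 = 73.9
Weighted total:
  Practicals 73.9 × 0.09 = 6.651
  Assignments 85 × 0.33 = 28.05
  Term project 96 × 0.1 = 9.6
  Capstone 95 × 0.15 = 14.25
  Final exam 48 × 0.11 = 5.28
  Midterm exam 65.5 × 0.09 = 5.895
  Case studies 44 × 0.05 = 2.2
  Discussion 99 × 0.08 = 7.92
Sum = 79.846
79.846 is ≥ 77 and < 80 → C+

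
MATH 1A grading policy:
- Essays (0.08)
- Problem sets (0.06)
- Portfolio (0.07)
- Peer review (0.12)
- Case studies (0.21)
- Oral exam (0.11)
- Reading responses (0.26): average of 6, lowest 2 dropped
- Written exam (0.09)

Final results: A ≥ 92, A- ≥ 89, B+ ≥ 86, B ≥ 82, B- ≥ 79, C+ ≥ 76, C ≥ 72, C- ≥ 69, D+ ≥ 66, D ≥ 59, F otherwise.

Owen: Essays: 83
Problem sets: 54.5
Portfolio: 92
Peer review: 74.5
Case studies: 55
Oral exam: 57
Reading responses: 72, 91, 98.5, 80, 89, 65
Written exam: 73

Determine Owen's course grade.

Reading responses: drop 65, 72 → average of remaining 4 = 358.5/4 = 89.625
Weighted total:
  Essays 83 × 0.08 = 6.64
  Problem sets 54.5 × 0.06 = 3.27
  Portfolio 92 × 0.07 = 6.44
  Peer review 74.5 × 0.12 = 8.94
  Case studies 55 × 0.21 = 11.55
  Oral exam 57 × 0.11 = 6.27
  Reading responses 89.625 × 0.26 = 23.3025
  Written exam 73 × 0.09 = 6.57
Sum = 72.9825
72.9825 is ≥ 72 and < 76 → C

C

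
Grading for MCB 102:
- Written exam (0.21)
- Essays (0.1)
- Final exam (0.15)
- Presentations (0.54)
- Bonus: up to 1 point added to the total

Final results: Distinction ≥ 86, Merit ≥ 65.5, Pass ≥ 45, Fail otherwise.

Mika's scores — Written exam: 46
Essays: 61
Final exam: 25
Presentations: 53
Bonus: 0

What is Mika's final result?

Pass

Weighted total:
  Written exam 46 × 0.21 = 9.66
  Essays 61 × 0.1 = 6.1
  Final exam 25 × 0.15 = 3.75
  Presentations 53 × 0.54 = 28.62
Sum = 48.13
Bonus: 48.13 + 0 = 48.13
48.13 is ≥ 45 and < 65.5 → Pass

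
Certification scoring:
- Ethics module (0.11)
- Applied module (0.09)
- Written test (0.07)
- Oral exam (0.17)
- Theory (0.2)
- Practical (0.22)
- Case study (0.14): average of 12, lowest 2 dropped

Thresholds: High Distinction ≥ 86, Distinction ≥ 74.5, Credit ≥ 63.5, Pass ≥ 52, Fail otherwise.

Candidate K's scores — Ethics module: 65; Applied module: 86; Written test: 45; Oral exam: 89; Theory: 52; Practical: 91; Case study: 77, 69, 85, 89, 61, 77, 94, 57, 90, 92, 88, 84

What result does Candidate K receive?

Case study: drop 57, 61 → average of remaining 10 = 845/10 = 84.5
Weighted total:
  Ethics module 65 × 0.11 = 7.15
  Applied module 86 × 0.09 = 7.74
  Written test 45 × 0.07 = 3.15
  Oral exam 89 × 0.17 = 15.13
  Theory 52 × 0.2 = 10.4
  Practical 91 × 0.22 = 20.02
  Case study 84.5 × 0.14 = 11.83
Sum = 75.42
75.42 is ≥ 74.5 and < 86 → Distinction

Distinction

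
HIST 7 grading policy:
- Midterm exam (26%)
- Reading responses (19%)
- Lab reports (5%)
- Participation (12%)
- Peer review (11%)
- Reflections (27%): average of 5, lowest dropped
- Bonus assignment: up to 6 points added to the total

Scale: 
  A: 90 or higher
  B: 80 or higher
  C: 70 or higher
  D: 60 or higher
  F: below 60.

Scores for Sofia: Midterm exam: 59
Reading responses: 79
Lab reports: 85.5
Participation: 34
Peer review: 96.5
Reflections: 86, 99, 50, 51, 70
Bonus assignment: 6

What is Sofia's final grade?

Reflections: drop 50 → average of remaining 4 = 306/4 = 76.5
Weighted total:
  Midterm exam 59 × 0.26 = 15.34
  Reading responses 79 × 0.19 = 15.01
  Lab reports 85.5 × 0.05 = 4.275
  Participation 34 × 0.12 = 4.08
  Peer review 96.5 × 0.11 = 10.615
  Reflections 76.5 × 0.27 = 20.655
Sum = 69.975
Bonus assignment: 69.975 + 6 = 75.975
75.975 is ≥ 70 and < 80 → C

C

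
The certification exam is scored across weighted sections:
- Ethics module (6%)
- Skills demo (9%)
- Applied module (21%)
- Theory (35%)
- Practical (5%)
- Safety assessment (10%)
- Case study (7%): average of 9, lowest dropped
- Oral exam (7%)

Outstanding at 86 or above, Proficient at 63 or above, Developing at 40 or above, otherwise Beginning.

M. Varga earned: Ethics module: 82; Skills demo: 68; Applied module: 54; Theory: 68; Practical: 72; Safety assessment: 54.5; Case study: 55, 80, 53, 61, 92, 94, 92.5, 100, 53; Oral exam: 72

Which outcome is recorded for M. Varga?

Proficient

Case study: drop 53 → average of remaining 8 = 627.5/8 = 78.4375
Weighted total:
  Ethics module 82 × 0.06 = 4.92
  Skills demo 68 × 0.09 = 6.12
  Applied module 54 × 0.21 = 11.34
  Theory 68 × 0.35 = 23.8
  Practical 72 × 0.05 = 3.6
  Safety assessment 54.5 × 0.1 = 5.45
  Case study 78.4375 × 0.07 = 5.490625
  Oral exam 72 × 0.07 = 5.04
Sum = 65.760625
65.760625 is ≥ 63 and < 86 → Proficient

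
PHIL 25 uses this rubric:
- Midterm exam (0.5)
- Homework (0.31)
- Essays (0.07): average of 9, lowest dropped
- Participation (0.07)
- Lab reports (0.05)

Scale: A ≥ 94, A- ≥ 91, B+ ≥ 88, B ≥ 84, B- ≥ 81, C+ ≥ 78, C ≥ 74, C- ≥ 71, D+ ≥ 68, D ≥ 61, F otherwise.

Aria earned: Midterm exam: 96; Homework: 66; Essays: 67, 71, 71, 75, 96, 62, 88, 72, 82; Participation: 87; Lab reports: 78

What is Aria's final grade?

B-

Essays: drop 62 → average of remaining 8 = 622/8 = 77.75
Weighted total:
  Midterm exam 96 × 0.5 = 48
  Homework 66 × 0.31 = 20.46
  Essays 77.75 × 0.07 = 5.4425
  Participation 87 × 0.07 = 6.09
  Lab reports 78 × 0.05 = 3.9
Sum = 83.8925
83.8925 is ≥ 81 and < 84 → B-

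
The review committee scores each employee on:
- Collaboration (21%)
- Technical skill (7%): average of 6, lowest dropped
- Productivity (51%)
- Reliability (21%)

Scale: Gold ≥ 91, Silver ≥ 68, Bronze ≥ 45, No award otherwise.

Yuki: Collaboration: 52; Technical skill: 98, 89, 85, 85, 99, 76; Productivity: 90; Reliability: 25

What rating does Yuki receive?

Silver

Technical skill: drop 76 → average of remaining 5 = 456/5 = 91.2
Weighted total:
  Collaboration 52 × 0.21 = 10.92
  Technical skill 91.2 × 0.07 = 6.384
  Productivity 90 × 0.51 = 45.9
  Reliability 25 × 0.21 = 5.25
Sum = 68.454
68.454 is ≥ 68 and < 91 → Silver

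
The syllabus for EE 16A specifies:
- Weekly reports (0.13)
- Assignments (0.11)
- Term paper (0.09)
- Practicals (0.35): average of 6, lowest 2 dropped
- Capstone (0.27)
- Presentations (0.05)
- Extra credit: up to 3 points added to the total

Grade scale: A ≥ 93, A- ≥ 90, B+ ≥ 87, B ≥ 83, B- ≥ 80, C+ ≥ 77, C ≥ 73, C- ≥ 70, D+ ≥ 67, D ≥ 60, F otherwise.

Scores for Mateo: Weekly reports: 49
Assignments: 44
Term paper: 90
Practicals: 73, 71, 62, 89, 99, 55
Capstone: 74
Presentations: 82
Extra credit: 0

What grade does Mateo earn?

Practicals: drop 55, 62 → average of remaining 4 = 332/4 = 83
Weighted total:
  Weekly reports 49 × 0.13 = 6.37
  Assignments 44 × 0.11 = 4.84
  Term paper 90 × 0.09 = 8.1
  Practicals 83 × 0.35 = 29.05
  Capstone 74 × 0.27 = 19.98
  Presentations 82 × 0.05 = 4.1
Sum = 72.44
Extra credit: 72.44 + 0 = 72.44
72.44 is ≥ 70 and < 73 → C-

C-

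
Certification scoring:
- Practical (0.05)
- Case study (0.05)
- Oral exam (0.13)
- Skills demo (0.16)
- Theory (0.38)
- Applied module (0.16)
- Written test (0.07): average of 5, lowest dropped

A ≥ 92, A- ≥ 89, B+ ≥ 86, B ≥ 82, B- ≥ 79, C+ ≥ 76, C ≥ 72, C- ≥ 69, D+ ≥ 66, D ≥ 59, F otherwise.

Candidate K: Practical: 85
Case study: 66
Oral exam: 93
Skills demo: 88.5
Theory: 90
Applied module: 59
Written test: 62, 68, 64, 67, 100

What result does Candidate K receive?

B

Written test: drop 62 → average of remaining 4 = 299/4 = 74.75
Weighted total:
  Practical 85 × 0.05 = 4.25
  Case study 66 × 0.05 = 3.3
  Oral exam 93 × 0.13 = 12.09
  Skills demo 88.5 × 0.16 = 14.16
  Theory 90 × 0.38 = 34.2
  Applied module 59 × 0.16 = 9.44
  Written test 74.75 × 0.07 = 5.2325
Sum = 82.6725
82.6725 is ≥ 82 and < 86 → B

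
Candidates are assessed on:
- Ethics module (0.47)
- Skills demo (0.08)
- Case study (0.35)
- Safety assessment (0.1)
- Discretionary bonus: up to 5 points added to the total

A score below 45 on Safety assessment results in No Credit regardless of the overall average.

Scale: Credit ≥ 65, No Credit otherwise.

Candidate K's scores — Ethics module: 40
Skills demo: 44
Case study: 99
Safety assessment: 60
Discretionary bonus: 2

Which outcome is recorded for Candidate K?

Safety assessment score 60 ≥ 45: minimum met.
Weighted total:
  Ethics module 40 × 0.47 = 18.8
  Skills demo 44 × 0.08 = 3.52
  Case study 99 × 0.35 = 34.65
  Safety assessment 60 × 0.1 = 6
Sum = 62.97
Discretionary bonus: 62.97 + 2 = 64.97
64.97 < 65 → No Credit

No Credit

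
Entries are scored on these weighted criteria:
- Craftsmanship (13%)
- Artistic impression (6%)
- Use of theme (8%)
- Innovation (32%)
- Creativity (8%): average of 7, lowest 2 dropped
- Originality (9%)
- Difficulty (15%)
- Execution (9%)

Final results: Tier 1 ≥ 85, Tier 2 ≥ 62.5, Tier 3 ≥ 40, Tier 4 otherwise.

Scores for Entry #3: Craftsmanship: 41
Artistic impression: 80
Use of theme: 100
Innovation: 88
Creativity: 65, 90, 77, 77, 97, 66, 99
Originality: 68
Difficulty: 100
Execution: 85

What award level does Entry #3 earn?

Creativity: drop 65, 66 → average of remaining 5 = 440/5 = 88
Weighted total:
  Craftsmanship 41 × 0.13 = 5.33
  Artistic impression 80 × 0.06 = 4.8
  Use of theme 100 × 0.08 = 8
  Innovation 88 × 0.32 = 28.16
  Creativity 88 × 0.08 = 7.04
  Originality 68 × 0.09 = 6.12
  Difficulty 100 × 0.15 = 15
  Execution 85 × 0.09 = 7.65
Sum = 82.1
82.1 is ≥ 62.5 and < 85 → Tier 2

Tier 2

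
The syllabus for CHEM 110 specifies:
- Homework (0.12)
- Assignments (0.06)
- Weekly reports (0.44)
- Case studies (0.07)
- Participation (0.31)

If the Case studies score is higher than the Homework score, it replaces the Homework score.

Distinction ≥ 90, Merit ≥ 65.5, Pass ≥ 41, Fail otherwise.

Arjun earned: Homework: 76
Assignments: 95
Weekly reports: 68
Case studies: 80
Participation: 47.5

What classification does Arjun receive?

Merit

Case studies (80) > Homework (76), so Homework counts as 80.
Weighted total:
  Homework 80 × 0.12 = 9.6
  Assignments 95 × 0.06 = 5.7
  Weekly reports 68 × 0.44 = 29.92
  Case studies 80 × 0.07 = 5.6
  Participation 47.5 × 0.31 = 14.725
Sum = 65.545
65.545 is ≥ 65.5 and < 90 → Merit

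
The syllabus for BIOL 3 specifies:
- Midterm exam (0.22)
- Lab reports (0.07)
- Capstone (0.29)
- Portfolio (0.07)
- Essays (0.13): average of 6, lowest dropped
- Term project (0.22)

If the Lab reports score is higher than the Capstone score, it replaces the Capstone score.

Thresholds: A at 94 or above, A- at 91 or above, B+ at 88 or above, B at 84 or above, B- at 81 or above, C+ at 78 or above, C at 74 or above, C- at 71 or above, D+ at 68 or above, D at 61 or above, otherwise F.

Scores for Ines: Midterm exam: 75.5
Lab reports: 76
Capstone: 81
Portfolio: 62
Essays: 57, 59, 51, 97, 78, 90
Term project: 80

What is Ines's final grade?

C

Essays: drop 51 → average of remaining 5 = 381/5 = 76.2
Lab reports (76) ≤ Capstone (81), so Capstone stays at 81.
Weighted total:
  Midterm exam 75.5 × 0.22 = 16.61
  Lab reports 76 × 0.07 = 5.32
  Capstone 81 × 0.29 = 23.49
  Portfolio 62 × 0.07 = 4.34
  Essays 76.2 × 0.13 = 9.906
  Term project 80 × 0.22 = 17.6
Sum = 77.266
77.266 is ≥ 74 and < 78 → C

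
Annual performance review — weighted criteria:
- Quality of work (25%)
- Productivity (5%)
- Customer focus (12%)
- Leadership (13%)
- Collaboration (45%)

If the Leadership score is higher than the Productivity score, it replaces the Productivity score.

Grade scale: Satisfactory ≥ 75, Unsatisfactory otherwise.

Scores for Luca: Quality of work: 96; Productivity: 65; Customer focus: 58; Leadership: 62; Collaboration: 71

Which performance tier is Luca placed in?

Leadership (62) ≤ Productivity (65), so Productivity stays at 65.
Weighted total:
  Quality of work 96 × 0.25 = 24
  Productivity 65 × 0.05 = 3.25
  Customer focus 58 × 0.12 = 6.96
  Leadership 62 × 0.13 = 8.06
  Collaboration 71 × 0.45 = 31.95
Sum = 74.22
74.22 < 75 → Unsatisfactory

Unsatisfactory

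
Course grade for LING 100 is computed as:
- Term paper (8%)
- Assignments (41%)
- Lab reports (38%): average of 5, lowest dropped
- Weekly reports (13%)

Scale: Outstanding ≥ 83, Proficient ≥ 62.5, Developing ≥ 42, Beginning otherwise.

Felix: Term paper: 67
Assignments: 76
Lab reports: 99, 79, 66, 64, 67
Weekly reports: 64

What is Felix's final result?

Lab reports: drop 64 → average of remaining 4 = 311/4 = 77.75
Weighted total:
  Term paper 67 × 0.08 = 5.36
  Assignments 76 × 0.41 = 31.16
  Lab reports 77.75 × 0.38 = 29.545
  Weekly reports 64 × 0.13 = 8.32
Sum = 74.385
74.385 is ≥ 62.5 and < 83 → Proficient

Proficient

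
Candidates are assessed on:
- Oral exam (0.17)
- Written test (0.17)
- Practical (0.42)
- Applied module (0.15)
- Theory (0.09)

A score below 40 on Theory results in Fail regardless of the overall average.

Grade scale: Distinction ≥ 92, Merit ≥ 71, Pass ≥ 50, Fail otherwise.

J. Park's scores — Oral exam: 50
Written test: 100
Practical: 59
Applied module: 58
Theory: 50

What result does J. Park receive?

Theory score 50 ≥ 40: minimum met.
Weighted total:
  Oral exam 50 × 0.17 = 8.5
  Written test 100 × 0.17 = 17
  Practical 59 × 0.42 = 24.78
  Applied module 58 × 0.15 = 8.7
  Theory 50 × 0.09 = 4.5
Sum = 63.48
63.48 is ≥ 50 and < 71 → Pass

Pass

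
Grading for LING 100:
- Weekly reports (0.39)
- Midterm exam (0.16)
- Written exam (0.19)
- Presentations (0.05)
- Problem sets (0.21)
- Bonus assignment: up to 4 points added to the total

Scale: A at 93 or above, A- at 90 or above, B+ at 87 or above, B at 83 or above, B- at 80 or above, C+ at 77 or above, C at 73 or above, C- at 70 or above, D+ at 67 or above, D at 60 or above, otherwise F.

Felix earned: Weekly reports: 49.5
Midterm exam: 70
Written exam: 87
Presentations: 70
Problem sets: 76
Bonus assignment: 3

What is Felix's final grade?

Weighted total:
  Weekly reports 49.5 × 0.39 = 19.305
  Midterm exam 70 × 0.16 = 11.2
  Written exam 87 × 0.19 = 16.53
  Presentations 70 × 0.05 = 3.5
  Problem sets 76 × 0.21 = 15.96
Sum = 66.495
Bonus assignment: 66.495 + 3 = 69.495
69.495 is ≥ 67 and < 70 → D+

D+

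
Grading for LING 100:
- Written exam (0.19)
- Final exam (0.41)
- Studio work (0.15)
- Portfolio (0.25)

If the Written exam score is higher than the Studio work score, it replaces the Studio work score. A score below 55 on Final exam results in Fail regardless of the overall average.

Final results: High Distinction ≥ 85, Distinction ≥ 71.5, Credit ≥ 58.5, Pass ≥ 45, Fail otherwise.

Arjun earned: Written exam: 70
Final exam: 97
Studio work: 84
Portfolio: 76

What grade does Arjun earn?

Distinction

Written exam (70) ≤ Studio work (84), so Studio work stays at 84.
Final exam score 97 ≥ 55: minimum met.
Weighted total:
  Written exam 70 × 0.19 = 13.3
  Final exam 97 × 0.41 = 39.77
  Studio work 84 × 0.15 = 12.6
  Portfolio 76 × 0.25 = 19
Sum = 84.67
84.67 is ≥ 71.5 and < 85 → Distinction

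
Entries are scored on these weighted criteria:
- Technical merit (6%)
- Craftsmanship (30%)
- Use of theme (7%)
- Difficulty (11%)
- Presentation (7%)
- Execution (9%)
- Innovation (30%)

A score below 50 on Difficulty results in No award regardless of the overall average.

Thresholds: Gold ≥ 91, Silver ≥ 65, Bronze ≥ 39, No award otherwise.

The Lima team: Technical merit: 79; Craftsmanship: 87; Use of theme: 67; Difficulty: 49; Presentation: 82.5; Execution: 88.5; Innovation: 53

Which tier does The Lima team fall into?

No award

Difficulty score 49 < 50: minimum not met.
Weighted total:
  Technical merit 79 × 0.06 = 4.74
  Craftsmanship 87 × 0.3 = 26.1
  Use of theme 67 × 0.07 = 4.69
  Difficulty 49 × 0.11 = 5.39
  Presentation 82.5 × 0.07 = 5.775
  Execution 88.5 × 0.09 = 7.965
  Innovation 53 × 0.3 = 15.9
Sum = 70.56
Because the Difficulty minimum was not met, the result is No award.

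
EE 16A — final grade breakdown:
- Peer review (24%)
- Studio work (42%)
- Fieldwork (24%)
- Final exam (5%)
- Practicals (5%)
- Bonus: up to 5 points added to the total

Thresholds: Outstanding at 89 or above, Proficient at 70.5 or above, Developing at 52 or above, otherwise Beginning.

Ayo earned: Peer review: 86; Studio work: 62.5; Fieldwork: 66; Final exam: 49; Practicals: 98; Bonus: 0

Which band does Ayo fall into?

Weighted total:
  Peer review 86 × 0.24 = 20.64
  Studio work 62.5 × 0.42 = 26.25
  Fieldwork 66 × 0.24 = 15.84
  Final exam 49 × 0.05 = 2.45
  Practicals 98 × 0.05 = 4.9
Sum = 70.08
Bonus: 70.08 + 0 = 70.08
70.08 is ≥ 52 and < 70.5 → Developing

Developing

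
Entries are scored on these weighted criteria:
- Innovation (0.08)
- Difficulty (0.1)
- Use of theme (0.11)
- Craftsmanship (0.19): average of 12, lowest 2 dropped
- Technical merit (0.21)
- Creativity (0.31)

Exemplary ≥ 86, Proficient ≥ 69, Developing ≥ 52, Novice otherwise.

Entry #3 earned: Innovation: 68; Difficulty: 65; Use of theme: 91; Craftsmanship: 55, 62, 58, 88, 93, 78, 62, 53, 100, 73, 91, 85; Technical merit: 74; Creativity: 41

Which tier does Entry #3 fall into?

Craftsmanship: drop 53, 55 → average of remaining 10 = 790/10 = 79
Weighted total:
  Innovation 68 × 0.08 = 5.44
  Difficulty 65 × 0.1 = 6.5
  Use of theme 91 × 0.11 = 10.01
  Craftsmanship 79 × 0.19 = 15.01
  Technical merit 74 × 0.21 = 15.54
  Creativity 41 × 0.31 = 12.71
Sum = 65.21
65.21 is ≥ 52 and < 69 → Developing

Developing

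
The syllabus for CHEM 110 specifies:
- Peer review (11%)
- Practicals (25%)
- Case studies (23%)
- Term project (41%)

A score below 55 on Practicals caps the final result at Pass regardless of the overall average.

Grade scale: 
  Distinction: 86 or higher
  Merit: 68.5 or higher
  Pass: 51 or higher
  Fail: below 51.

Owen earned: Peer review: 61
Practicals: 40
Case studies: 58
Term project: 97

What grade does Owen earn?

Practicals score 40 < 55: minimum not met.
Weighted total:
  Peer review 61 × 0.11 = 6.71
  Practicals 40 × 0.25 = 10
  Case studies 58 × 0.23 = 13.34
  Term project 97 × 0.41 = 39.77
Sum = 69.82
69.82 would be Merit; cap at Pass applies → Pass.

Pass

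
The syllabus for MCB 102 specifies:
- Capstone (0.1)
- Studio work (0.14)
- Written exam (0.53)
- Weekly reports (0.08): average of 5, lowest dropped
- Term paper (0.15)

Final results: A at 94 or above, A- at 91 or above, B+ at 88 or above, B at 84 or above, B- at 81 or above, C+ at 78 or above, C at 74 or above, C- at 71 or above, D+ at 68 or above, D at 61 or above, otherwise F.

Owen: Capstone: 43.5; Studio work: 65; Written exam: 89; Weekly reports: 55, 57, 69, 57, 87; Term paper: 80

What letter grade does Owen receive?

C+

Weekly reports: drop 55 → average of remaining 4 = 270/4 = 67.5
Weighted total:
  Capstone 43.5 × 0.1 = 4.35
  Studio work 65 × 0.14 = 9.1
  Written exam 89 × 0.53 = 47.17
  Weekly reports 67.5 × 0.08 = 5.4
  Term paper 80 × 0.15 = 12
Sum = 78.02
78.02 is ≥ 78 and < 81 → C+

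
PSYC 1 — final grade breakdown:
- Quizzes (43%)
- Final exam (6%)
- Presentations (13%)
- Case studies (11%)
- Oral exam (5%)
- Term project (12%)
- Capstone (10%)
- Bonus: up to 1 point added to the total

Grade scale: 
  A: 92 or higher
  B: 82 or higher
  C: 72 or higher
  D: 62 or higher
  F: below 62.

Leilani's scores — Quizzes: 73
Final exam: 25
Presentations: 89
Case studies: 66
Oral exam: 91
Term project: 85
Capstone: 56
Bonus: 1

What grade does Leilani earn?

Weighted total:
  Quizzes 73 × 0.43 = 31.39
  Final exam 25 × 0.06 = 1.5
  Presentations 89 × 0.13 = 11.57
  Case studies 66 × 0.11 = 7.26
  Oral exam 91 × 0.05 = 4.55
  Term project 85 × 0.12 = 10.2
  Capstone 56 × 0.1 = 5.6
Sum = 72.07
Bonus: 72.07 + 1 = 73.07
73.07 is ≥ 72 and < 82 → C

C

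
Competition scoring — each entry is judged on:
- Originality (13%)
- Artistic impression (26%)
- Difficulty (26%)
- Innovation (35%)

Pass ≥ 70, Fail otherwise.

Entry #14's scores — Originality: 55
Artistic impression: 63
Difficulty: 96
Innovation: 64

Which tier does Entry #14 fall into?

Weighted total:
  Originality 55 × 0.13 = 7.15
  Artistic impression 63 × 0.26 = 16.38
  Difficulty 96 × 0.26 = 24.96
  Innovation 64 × 0.35 = 22.4
Sum = 70.89
70.89 ≥ 70 → Pass

Pass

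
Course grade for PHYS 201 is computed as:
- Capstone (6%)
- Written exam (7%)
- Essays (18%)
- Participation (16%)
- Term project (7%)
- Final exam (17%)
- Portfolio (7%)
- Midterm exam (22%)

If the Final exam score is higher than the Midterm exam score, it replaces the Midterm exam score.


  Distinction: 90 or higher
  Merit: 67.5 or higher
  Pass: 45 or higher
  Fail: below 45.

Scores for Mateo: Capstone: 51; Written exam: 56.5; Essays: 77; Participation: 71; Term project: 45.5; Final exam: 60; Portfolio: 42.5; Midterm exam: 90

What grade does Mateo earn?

Final exam (60) ≤ Midterm exam (90), so Midterm exam stays at 90.
Weighted total:
  Capstone 51 × 0.06 = 3.06
  Written exam 56.5 × 0.07 = 3.955
  Essays 77 × 0.18 = 13.86
  Participation 71 × 0.16 = 11.36
  Term project 45.5 × 0.07 = 3.185
  Final exam 60 × 0.17 = 10.2
  Portfolio 42.5 × 0.07 = 2.975
  Midterm exam 90 × 0.22 = 19.8
Sum = 68.395
68.395 is ≥ 67.5 and < 90 → Merit

Merit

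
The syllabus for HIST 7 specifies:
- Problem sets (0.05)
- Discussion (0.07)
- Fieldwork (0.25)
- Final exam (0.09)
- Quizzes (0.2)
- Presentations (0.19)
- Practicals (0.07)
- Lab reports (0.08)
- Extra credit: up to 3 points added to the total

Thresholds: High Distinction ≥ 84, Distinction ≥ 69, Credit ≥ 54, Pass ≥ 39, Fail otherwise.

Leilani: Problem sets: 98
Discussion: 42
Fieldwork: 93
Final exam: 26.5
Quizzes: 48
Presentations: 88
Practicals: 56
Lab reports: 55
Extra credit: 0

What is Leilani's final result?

Weighted total:
  Problem sets 98 × 0.05 = 4.9
  Discussion 42 × 0.07 = 2.94
  Fieldwork 93 × 0.25 = 23.25
  Final exam 26.5 × 0.09 = 2.385
  Quizzes 48 × 0.2 = 9.6
  Presentations 88 × 0.19 = 16.72
  Practicals 56 × 0.07 = 3.92
  Lab reports 55 × 0.08 = 4.4
Sum = 68.115
Extra credit: 68.115 + 0 = 68.115
68.115 is ≥ 54 and < 69 → Credit

Credit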